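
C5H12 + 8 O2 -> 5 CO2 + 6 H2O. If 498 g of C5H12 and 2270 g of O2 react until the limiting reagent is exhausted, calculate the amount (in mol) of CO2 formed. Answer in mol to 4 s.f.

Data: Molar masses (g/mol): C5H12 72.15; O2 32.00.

n(C5H12) = 498.0 / 72.15 = 6.902 mol
n(O2) = 2270 / 32.00 = 70.94 mol
n/ν for C5H12 = 6.902/1 = 6.902
n/ν for O2 = 70.94/8 = 8.868
Smallest n/ν is C5H12 → limiting reagent.
n(CO2) = (5/1) × 6.902 = 34.51 mol

34.51 mol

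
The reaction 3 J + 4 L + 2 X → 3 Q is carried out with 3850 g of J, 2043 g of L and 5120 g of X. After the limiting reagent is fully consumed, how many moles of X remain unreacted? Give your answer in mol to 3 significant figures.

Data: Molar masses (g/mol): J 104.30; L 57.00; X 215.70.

n(J) = 3850 / 104.30 = 36.91 mol
n(L) = 2043 / 57.00 = 35.84 mol
n(X) = 5120 / 215.70 = 23.74 mol
n/ν for J = 36.91/3 = 12.30
n/ν for L = 35.84/4 = 8.960
n/ν for X = 23.74/2 = 11.87
Smallest n/ν is L → limiting reagent.
X consumed = (2/4) × 35.84 = 17.92 mol
X remaining = 23.74 − 17.92 = 5.820 mol

5.82 mol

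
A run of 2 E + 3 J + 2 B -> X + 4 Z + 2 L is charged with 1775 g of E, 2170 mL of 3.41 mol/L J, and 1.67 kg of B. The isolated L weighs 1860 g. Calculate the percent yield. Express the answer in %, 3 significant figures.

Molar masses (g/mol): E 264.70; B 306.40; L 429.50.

87.8 %

n(E) = 1775 / 264.70 = 6.706 mol
n(J) = 3.41 × 2170/1000 = 7.400 mol
n(B) = 1.670×1000 / 306.40 = 5.450 mol
n/ν for E = 6.706/2 = 3.353
n/ν for J = 7.400/3 = 2.467
n/ν for B = 5.450/2 = 2.725
Smallest n/ν is J → limiting reagent.
theoretical n(L) = (2/3) × 7.400 = 4.933 mol → 2119 g
% yield = 1860 / 2119 × 100 = 87.78 %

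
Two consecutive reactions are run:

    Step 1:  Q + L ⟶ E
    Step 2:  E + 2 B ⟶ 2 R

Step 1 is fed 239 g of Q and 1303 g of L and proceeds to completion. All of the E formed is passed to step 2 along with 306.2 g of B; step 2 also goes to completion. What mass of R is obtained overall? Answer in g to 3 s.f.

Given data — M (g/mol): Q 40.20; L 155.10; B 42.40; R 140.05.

1010 g

Step 1:
n(Q) = 239.0 / 40.20 = 5.945 mol
n(L) = 1303 / 155.10 = 8.401 mol
n/ν for Q = 5.945/1 = 5.945
n/ν for L = 8.401/1 = 8.401
Smallest n/ν is Q → limiting reagent.
n(E) produced = (1/1) × 5.945 = 5.945 mol
Step 2:
n(E) available = 5.945 mol
n(B) = 306.2 / 42.40 = 7.222 mol
n/ν for E = 5.945/1 = 5.945
n/ν for B = 7.222/2 = 3.611
Smallest n/ν is B → limiting reagent.
n(R) = (2/2) × 7.222 = 7.222 mol
mass = 7.222 × 140.05 = 1011 g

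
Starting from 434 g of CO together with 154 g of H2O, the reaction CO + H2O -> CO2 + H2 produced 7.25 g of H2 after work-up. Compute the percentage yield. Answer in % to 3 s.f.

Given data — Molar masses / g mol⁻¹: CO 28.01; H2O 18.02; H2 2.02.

n(CO) = 434.0 / 28.01 = 15.49 mol
n(H2O) = 154.0 / 18.02 = 8.546 mol
n/ν for CO = 15.49/1 = 15.49
n/ν for H2O = 8.546/1 = 8.546
Smallest n/ν is H2O → limiting reagent.
theoretical n(H2) = (1/1) × 8.546 = 8.546 mol → 17.26 g
% yield = 7.25 / 17.26 × 100 = 42.00 %

42.0 %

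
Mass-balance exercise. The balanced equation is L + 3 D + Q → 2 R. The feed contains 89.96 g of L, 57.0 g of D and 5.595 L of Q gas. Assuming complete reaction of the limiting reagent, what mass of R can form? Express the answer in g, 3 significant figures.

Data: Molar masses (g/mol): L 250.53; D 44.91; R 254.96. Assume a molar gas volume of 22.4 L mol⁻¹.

127 g

n(L) = 89.96 / 250.53 = 0.3591 mol
n(D) = 57.00 / 44.91 = 1.269 mol
n(Q) = 5.595 / 22.4 = 0.2498 mol
n/ν for L = 0.3591/1 = 0.3591
n/ν for D = 1.269/3 = 0.4230
n/ν for Q = 0.2498/1 = 0.2498
Smallest n/ν is Q → limiting reagent.
n(R) = (2/1) × 0.2498 = 0.4996 mol
mass = 0.4996 × 254.96 = 127.4 g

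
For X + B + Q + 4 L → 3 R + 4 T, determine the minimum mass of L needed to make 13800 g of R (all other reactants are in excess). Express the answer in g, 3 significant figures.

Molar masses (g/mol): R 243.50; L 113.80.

n(R) = 13800 / 243.50 = 56.67 mol
n(L) = (4/3) × 56.67 = 75.56 mol
mass = 75.56 × 113.80 = 8599 g

8600 g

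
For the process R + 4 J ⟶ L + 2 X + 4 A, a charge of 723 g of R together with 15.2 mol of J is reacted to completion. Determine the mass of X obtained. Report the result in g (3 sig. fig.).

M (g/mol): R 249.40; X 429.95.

2490 g

n(R) = 723.0 / 249.40 = 2.899 mol
n(J) = 15.20 mol
n/ν for R = 2.899/1 = 2.899
n/ν for J = 15.20/4 = 3.800
Smallest n/ν is R → limiting reagent.
n(X) = (2/1) × 2.899 = 5.798 mol
mass = 5.798 × 429.95 = 2493 g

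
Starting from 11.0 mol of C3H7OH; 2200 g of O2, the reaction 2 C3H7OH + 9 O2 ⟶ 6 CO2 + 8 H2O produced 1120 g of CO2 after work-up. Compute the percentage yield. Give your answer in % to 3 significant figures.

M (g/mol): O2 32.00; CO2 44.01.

n(C3H7OH) = 11.00 mol
n(O2) = 2200 / 32.00 = 68.75 mol
n/ν for C3H7OH = 11.00/2 = 5.500
n/ν for O2 = 68.75/9 = 7.639
Smallest n/ν is C3H7OH → limiting reagent.
theoretical n(CO2) = (6/2) × 11.00 = 33.00 mol → 1452 g
% yield = 1120 / 1452 × 100 = 77.13 %

77.1 %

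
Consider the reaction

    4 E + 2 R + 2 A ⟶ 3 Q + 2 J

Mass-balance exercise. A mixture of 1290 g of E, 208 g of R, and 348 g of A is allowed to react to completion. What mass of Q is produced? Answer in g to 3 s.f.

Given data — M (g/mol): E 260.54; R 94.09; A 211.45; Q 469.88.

1160 g

n(E) = 1290 / 260.54 = 4.951 mol
n(R) = 208.0 / 94.09 = 2.211 mol
n(A) = 348.0 / 211.45 = 1.646 mol
n/ν for E = 4.951/4 = 1.238
n/ν for R = 2.211/2 = 1.106
n/ν for A = 1.646/2 = 0.8230
Smallest n/ν is A → limiting reagent.
n(Q) = (3/2) × 1.646 = 2.469 mol
mass = 2.469 × 469.88 = 1160 g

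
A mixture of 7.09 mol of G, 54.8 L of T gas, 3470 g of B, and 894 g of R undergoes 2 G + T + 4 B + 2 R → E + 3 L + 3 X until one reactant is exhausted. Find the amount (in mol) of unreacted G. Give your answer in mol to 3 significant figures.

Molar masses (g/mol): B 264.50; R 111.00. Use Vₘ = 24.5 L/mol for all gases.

n(G) = 7.090 mol
n(T) = 54.80 / 24.5 = 2.237 mol
n(B) = 3470 / 264.50 = 13.12 mol
n(R) = 894.0 / 111.00 = 8.054 mol
n/ν → G: 3.545, T: 2.237, B: 3.280, R: 4.027; T is limiting.
G consumed = (2/1) × 2.237 = 4.474 mol
G remaining = 7.090 − 4.474 = 2.616 mol

2.62 mol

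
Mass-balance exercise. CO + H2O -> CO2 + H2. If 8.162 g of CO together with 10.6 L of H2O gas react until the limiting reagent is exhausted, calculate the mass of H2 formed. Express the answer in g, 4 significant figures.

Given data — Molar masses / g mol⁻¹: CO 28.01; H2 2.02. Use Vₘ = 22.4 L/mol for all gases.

n(CO) = 8.162 / 28.01 = 0.2914 mol
n(H2O) = 10.60 / 22.4 = 0.4732 mol
n/ν → CO: 0.2914, H2O: 0.4732; CO is limiting.
n(H2) = (1/1) × 0.2914 = 0.2914 mol
mass = 0.2914 × 2.02 = 0.5886 g

0.5886 g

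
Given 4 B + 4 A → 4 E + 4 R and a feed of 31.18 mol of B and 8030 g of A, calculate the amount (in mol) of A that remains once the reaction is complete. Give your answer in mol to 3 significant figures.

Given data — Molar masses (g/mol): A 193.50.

n(B) = 31.18 mol
n(A) = 8030 / 193.50 = 41.50 mol
n/ν for B = 31.18/4 = 7.795
n/ν for A = 41.50/4 = 10.38
Smallest n/ν is B → limiting reagent.
A consumed = (4/4) × 31.18 = 31.18 mol
A remaining = 41.50 − 31.18 = 10.32 mol

10.3 mol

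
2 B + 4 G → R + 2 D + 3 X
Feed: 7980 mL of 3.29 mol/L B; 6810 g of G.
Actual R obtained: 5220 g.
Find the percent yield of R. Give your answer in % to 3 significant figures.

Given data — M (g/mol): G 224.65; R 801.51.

85.9 %

n(B) = 3.29 × 7980/1000 = 26.25 mol
n(G) = 6810 / 224.65 = 30.31 mol
n/ν → B: 13.13, G: 7.578; G is limiting.
theoretical n(R) = (1/4) × 30.31 = 7.578 mol → 6074 g
% yield = 5220 / 6074 × 100 = 85.94 %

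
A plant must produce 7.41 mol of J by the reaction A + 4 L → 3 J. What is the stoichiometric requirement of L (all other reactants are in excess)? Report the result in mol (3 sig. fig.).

9.88 mol

n(J) = 7.410 mol
n(L) = (4/3) × 7.410 = 9.880 mol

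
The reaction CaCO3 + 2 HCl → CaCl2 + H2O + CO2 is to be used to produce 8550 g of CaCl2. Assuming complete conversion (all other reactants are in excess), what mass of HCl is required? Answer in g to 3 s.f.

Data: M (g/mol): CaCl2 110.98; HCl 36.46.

5620 g

n(CaCl2) = 8550 / 110.98 = 77.04 mol
n(HCl) = (2/1) × 77.04 = 154.1 mol
mass = 154.1 × 36.46 = 5618 g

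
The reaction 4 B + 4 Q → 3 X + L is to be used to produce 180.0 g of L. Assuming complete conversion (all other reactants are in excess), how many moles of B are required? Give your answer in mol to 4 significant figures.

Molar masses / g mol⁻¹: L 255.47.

n(L) = 180.0 / 255.47 = 0.7046 mol
n(B) = (4/1) × 0.7046 = 2.818 mol

2.818 mol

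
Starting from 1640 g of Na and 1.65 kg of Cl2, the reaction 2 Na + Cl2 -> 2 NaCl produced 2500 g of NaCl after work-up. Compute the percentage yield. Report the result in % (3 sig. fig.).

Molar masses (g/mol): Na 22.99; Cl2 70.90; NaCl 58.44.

n(Na) = 1640 / 22.99 = 71.34 mol
n(Cl2) = 1.650×1000 / 70.90 = 23.27 mol
n/ν → Na: 35.67, Cl2: 23.27; Cl2 is limiting.
theoretical n(NaCl) = (2/1) × 23.27 = 46.54 mol → 2720 g
% yield = 2500 / 2720 × 100 = 91.91 %

91.9 %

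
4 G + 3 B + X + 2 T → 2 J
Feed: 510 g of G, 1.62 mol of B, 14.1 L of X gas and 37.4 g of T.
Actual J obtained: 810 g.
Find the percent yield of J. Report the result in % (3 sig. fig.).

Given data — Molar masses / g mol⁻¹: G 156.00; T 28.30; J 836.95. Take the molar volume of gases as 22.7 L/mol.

89.6 %

n(G) = 510.0 / 156.00 = 3.269 mol
n(B) = 1.620 mol
n(X) = 14.10 / 22.7 = 0.6211 mol
n(T) = 37.40 / 28.30 = 1.322 mol
n/ν for G = 3.269/4 = 0.8173
n/ν for B = 1.620/3 = 0.5400
n/ν for X = 0.6211/1 = 0.6211
n/ν for T = 1.322/2 = 0.6610
Smallest n/ν is B → limiting reagent.
theoretical n(J) = (2/3) × 1.620 = 1.080 mol → 903.9 g
% yield = 810 / 903.9 × 100 = 89.61 %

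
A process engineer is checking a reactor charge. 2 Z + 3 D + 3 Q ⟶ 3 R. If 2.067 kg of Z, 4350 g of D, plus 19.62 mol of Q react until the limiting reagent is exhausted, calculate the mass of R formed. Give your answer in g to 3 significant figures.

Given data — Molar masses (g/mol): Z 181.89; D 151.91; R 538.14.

9170 g

n(Z) = 2.067×1000 / 181.89 = 11.36 mol
n(D) = 4350 / 151.91 = 28.64 mol
n(Q) = 19.62 mol
n/ν for Z = 11.36/2 = 5.680
n/ν for D = 28.64/3 = 9.547
n/ν for Q = 19.62/3 = 6.540
Smallest n/ν is Z → limiting reagent.
n(R) = (3/2) × 11.36 = 17.04 mol
mass = 17.04 × 538.14 = 9170 g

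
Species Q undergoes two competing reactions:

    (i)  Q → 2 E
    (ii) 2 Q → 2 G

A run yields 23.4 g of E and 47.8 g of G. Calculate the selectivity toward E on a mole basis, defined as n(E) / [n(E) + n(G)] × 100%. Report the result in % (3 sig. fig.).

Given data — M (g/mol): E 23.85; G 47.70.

49.5 %

n(E) = 23.4 / 23.85 = 0.9811 mol
n(G) = 47.8 / 47.70 = 1.002 mol
selectivity = 0.9811/(0.9811+1.002) × 100 = 49.47 %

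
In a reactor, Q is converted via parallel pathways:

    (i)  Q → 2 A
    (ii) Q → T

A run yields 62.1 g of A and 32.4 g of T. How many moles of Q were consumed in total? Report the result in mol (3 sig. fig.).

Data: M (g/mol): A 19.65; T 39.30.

n(A) = 62.1 / 19.65 = 3.160 mol
n(T) = 32.4 / 39.30 = 0.8244 mol
n(Q) via (i) = (1/2)×3.160 = 1.580 mol
n(Q) via (ii) = (1/1)×0.8244 = 0.8244 mol
total n(Q) = 1.580 + 0.8244 = 2.404 mol

2.40 mol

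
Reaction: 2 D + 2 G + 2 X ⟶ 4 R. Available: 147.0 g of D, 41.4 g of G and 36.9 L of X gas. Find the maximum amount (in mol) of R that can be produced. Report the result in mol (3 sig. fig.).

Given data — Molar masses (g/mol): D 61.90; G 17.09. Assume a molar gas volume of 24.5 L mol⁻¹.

n(D) = 147.0 / 61.90 = 2.375 mol
n(G) = 41.40 / 17.09 = 2.422 mol
n(X) = 36.90 / 24.5 = 1.506 mol
n/ν for D = 2.375/2 = 1.188
n/ν for G = 2.422/2 = 1.211
n/ν for X = 1.506/2 = 0.7530
Smallest n/ν is X → limiting reagent.
n(R) = (4/2) × 1.506 = 3.012 mol

3.01 mol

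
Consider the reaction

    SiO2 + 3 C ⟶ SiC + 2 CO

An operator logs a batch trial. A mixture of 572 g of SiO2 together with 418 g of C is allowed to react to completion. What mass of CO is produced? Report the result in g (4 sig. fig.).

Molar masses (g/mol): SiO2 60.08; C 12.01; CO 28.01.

n(SiO2) = 572.0 / 60.08 = 9.521 mol
n(C) = 418.0 / 12.01 = 34.80 mol
n/ν for SiO2 = 9.521/1 = 9.521
n/ν for C = 34.80/3 = 11.60
Smallest n/ν is SiO2 → limiting reagent.
n(CO) = (2/1) × 9.521 = 19.04 mol
mass = 19.04 × 28.01 = 533.3 g

533.3 g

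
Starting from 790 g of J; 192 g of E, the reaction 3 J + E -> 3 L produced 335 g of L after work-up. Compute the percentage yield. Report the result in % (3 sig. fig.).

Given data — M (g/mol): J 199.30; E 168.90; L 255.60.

n(J) = 790.0 / 199.30 = 3.964 mol
n(E) = 192.0 / 168.90 = 1.137 mol
n/ν → J: 1.321, E: 1.137; E is limiting.
theoretical n(L) = (3/1) × 1.137 = 3.411 mol → 871.9 g
% yield = 335 / 871.9 × 100 = 38.42 %

38.4 %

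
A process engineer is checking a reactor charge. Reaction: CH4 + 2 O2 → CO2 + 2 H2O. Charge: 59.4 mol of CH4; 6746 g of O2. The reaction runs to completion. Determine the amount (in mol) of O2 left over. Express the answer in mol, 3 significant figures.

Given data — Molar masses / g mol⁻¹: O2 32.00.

92.0 mol

n(CH4) = 59.40 mol
n(O2) = 6746 / 32.00 = 210.8 mol
n/ν for CH4 = 59.40/1 = 59.40
n/ν for O2 = 210.8/2 = 105.4
Smallest n/ν is CH4 → limiting reagent.
O2 consumed = (2/1) × 59.40 = 118.8 mol
O2 remaining = 210.8 − 118.8 = 92.00 mol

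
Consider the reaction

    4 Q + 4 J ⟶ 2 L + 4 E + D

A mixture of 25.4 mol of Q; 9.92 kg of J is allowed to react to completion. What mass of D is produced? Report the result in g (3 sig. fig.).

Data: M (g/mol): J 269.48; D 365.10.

2320 g

n(Q) = 25.40 mol
n(J) = 9.920×1000 / 269.48 = 36.81 mol
n/ν → Q: 6.350, J: 9.203; Q is limiting.
n(D) = (1/4) × 25.40 = 6.350 mol
mass = 6.350 × 365.10 = 2318 g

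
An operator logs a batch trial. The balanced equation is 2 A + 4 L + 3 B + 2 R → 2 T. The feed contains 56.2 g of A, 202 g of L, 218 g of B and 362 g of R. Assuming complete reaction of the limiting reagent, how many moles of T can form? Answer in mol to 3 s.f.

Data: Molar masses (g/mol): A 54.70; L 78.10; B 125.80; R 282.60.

n(A) = 56.20 / 54.70 = 1.027 mol
n(L) = 202.0 / 78.10 = 2.586 mol
n(B) = 218.0 / 125.80 = 1.733 mol
n(R) = 362.0 / 282.60 = 1.281 mol
n/ν for A = 1.027/2 = 0.5135
n/ν for L = 2.586/4 = 0.6465
n/ν for B = 1.733/3 = 0.5777
n/ν for R = 1.281/2 = 0.6405
Smallest n/ν is A → limiting reagent.
n(T) = (2/2) × 1.027 = 1.027 mol

1.03 mol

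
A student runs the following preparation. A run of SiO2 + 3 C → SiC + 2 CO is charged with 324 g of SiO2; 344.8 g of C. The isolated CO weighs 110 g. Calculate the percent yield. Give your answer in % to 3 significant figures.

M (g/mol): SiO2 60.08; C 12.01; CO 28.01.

n(SiO2) = 324.0 / 60.08 = 5.393 mol
n(C) = 344.8 / 12.01 = 28.71 mol
n/ν → SiO2: 5.393, C: 9.570; SiO2 is limiting.
theoretical n(CO) = (2/1) × 5.393 = 10.79 mol → 302.2 g
% yield = 110 / 302.2 × 100 = 36.40 %

36.4 %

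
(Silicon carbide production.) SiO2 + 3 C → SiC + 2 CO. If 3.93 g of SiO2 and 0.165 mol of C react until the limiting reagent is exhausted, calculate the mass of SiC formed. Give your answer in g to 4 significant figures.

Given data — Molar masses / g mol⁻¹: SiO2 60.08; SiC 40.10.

2.206 g

n(SiO2) = 3.930 / 60.08 = 0.06541 mol
n(C) = 0.1650 mol
n/ν → SiO2: 0.06541, C: 0.05500; C is limiting.
n(SiC) = (1/3) × 0.1650 = 0.05500 mol
mass = 0.05500 × 40.10 = 2.206 g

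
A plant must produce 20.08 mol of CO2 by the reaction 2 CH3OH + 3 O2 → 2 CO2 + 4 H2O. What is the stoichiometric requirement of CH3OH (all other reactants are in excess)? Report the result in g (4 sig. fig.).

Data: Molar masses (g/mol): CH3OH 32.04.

n(CO2) = 20.08 mol
n(CH3OH) = (2/2) × 20.08 = 20.08 mol
mass = 20.08 × 32.04 = 643.4 g

643.4 g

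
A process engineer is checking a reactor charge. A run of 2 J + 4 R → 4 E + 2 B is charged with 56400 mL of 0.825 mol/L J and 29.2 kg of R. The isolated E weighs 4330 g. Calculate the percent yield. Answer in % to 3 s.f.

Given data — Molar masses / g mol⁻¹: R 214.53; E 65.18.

n(J) = 0.825 × 56400/1000 = 46.53 mol
n(R) = 29.20×1000 / 214.53 = 136.1 mol
n/ν → J: 23.27, R: 34.03; J is limiting.
theoretical n(E) = (4/2) × 46.53 = 93.06 mol → 6066 g
% yield = 4330 / 6066 × 100 = 71.38 %

71.4 %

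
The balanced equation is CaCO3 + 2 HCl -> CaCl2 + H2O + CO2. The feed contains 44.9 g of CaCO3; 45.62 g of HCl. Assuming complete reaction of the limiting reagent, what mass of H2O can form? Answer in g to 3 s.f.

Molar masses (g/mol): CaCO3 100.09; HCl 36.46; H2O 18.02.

8.08 g

n(CaCO3) = 44.90 / 100.09 = 0.4486 mol
n(HCl) = 45.62 / 36.46 = 1.251 mol
n/ν for CaCO3 = 0.4486/1 = 0.4486
n/ν for HCl = 1.251/2 = 0.6255
Smallest n/ν is CaCO3 → limiting reagent.
n(H2O) = (1/1) × 0.4486 = 0.4486 mol
mass = 0.4486 × 18.02 = 8.084 g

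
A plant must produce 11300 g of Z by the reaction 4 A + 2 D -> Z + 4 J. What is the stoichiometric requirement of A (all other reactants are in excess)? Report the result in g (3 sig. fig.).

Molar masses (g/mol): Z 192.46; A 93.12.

21900 g

n(Z) = 11300 / 192.46 = 58.71 mol
n(A) = (4/1) × 58.71 = 234.8 mol
mass = 234.8 × 93.12 = 21860 g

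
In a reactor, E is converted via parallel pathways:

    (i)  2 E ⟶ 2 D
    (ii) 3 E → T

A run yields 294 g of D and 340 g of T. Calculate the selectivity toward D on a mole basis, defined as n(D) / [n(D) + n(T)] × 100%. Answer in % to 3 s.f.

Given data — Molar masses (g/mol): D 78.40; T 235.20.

n(D) = 294 / 78.40 = 3.750 mol
n(T) = 340 / 235.20 = 1.446 mol
selectivity = 3.750/(3.750+1.446) × 100 = 72.17 %

72.2 %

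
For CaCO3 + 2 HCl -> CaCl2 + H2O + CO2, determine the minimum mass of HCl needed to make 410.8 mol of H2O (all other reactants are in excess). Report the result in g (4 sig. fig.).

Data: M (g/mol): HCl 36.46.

29960 g

n(H2O) = 410.8 mol
n(HCl) = (2/1) × 410.8 = 821.6 mol
mass = 821.6 × 36.46 = 29960 g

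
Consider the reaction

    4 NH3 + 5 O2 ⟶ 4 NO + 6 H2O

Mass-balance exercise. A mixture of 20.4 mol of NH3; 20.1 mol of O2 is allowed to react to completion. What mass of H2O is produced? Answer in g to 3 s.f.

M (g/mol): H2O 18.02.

n(NH3) = 20.40 mol
n(O2) = 20.10 mol
n/ν for NH3 = 20.40/4 = 5.100
n/ν for O2 = 20.10/5 = 4.020
Smallest n/ν is O2 → limiting reagent.
n(H2O) = (6/5) × 20.10 = 24.12 mol
mass = 24.12 × 18.02 = 434.6 g

435 g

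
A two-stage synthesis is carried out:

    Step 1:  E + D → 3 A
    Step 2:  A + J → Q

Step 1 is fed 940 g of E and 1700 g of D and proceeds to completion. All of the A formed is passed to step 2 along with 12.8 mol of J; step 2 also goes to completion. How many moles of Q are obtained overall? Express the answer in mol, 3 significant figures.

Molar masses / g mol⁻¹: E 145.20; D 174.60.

12.8 mol

Step 1:
n(E) = 940.0 / 145.20 = 6.474 mol
n(D) = 1700 / 174.60 = 9.737 mol
n/ν for E = 6.474/1 = 6.474
n/ν for D = 9.737/1 = 9.737
Smallest n/ν is E → limiting reagent.
n(A) produced = (3/1) × 6.474 = 19.42 mol
Step 2:
n(A) available = 19.42 mol
n(J) = 12.80 mol
n/ν for A = 19.42/1 = 19.42
n/ν for J = 12.80/1 = 12.80
Smallest n/ν is J → limiting reagent.
n(Q) = (1/1) × 12.80 = 12.80 mol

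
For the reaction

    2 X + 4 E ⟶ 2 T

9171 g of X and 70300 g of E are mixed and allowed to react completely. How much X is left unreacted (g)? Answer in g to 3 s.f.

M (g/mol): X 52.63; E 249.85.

1770 g

n(X) = 9171 / 52.63 = 174.3 mol
n(E) = 70300 / 249.85 = 281.4 mol
n/ν for X = 174.3/2 = 87.15
n/ν for E = 281.4/4 = 70.35
Smallest n/ν is E → limiting reagent.
X consumed = (2/4) × 281.4 = 140.7 mol
X remaining = 174.3 − 140.7 = 33.60 mol
mass = 33.60 × 52.63 = 1768 g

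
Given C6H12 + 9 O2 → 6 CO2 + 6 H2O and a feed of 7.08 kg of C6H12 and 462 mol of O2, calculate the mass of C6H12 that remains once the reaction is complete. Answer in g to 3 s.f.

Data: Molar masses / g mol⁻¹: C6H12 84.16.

n(C6H12) = 7.080×1000 / 84.16 = 84.13 mol
n(O2) = 462.0 mol
n/ν for C6H12 = 84.13/1 = 84.13
n/ν for O2 = 462.0/9 = 51.33
Smallest n/ν is O2 → limiting reagent.
C6H12 consumed = (1/9) × 462.0 = 51.33 mol
C6H12 remaining = 84.13 − 51.33 = 32.80 mol
mass = 32.80 × 84.16 = 2760 g

2760 g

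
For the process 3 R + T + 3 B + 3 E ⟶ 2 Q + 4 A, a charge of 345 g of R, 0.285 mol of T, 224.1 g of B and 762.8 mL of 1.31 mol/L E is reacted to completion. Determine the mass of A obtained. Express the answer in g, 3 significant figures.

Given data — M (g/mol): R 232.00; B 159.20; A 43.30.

49.4 g

n(R) = 345.0 / 232.00 = 1.487 mol
n(T) = 0.2850 mol
n(B) = 224.1 / 159.20 = 1.408 mol
n(E) = 1.31 × 762.8/1000 = 0.9993 mol
n/ν for R = 1.487/3 = 0.4957
n/ν for T = 0.2850/1 = 0.2850
n/ν for B = 1.408/3 = 0.4693
n/ν for E = 0.9993/3 = 0.3331
Smallest n/ν is T → limiting reagent.
n(A) = (4/1) × 0.2850 = 1.140 mol
mass = 1.140 × 43.30 = 49.36 g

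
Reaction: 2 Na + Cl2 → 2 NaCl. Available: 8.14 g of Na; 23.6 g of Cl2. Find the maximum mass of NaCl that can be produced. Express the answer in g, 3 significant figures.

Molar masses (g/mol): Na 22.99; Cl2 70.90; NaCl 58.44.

n(Na) = 8.140 / 22.99 = 0.3541 mol
n(Cl2) = 23.60 / 70.90 = 0.3329 mol
n/ν → Na: 0.1771, Cl2: 0.3329; Na is limiting.
n(NaCl) = (2/2) × 0.3541 = 0.3541 mol
mass = 0.3541 × 58.44 = 20.69 g

20.7 g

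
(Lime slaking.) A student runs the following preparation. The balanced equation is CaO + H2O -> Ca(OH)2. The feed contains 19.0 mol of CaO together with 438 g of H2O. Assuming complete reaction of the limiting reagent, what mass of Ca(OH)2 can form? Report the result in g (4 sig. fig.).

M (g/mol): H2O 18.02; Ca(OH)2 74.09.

1408 g

n(CaO) = 19.00 mol
n(H2O) = 438.0 / 18.02 = 24.31 mol
n/ν → CaO: 19.00, H2O: 24.31; CaO is limiting.
n(Ca(OH)2) = (1/1) × 19.00 = 19.00 mol
mass = 19.00 × 74.09 = 1408 g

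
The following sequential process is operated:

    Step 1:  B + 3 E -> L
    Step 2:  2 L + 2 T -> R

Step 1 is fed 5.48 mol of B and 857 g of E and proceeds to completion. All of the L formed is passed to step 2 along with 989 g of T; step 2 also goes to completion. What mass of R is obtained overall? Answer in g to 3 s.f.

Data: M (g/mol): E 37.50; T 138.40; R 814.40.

2230 g

Step 1:
n(B) = 5.480 mol
n(E) = 857.0 / 37.50 = 22.85 mol
n/ν → B: 5.480, E: 7.617; B is limiting.
n(L) produced = (1/1) × 5.480 = 5.480 mol
Step 2:
n(L) available = 5.480 mol
n(T) = 989.0 / 138.40 = 7.146 mol
n/ν → L: 2.740, T: 3.573; L is limiting.
n(R) = (1/2) × 5.480 = 2.740 mol
mass = 2.740 × 814.40 = 2231 g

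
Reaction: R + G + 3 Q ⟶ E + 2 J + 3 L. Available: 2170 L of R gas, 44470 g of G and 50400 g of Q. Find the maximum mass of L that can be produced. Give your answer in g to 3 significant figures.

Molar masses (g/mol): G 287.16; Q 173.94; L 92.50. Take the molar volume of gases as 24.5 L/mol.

n(R) = 2170 / 24.5 = 88.57 mol
n(G) = 44470 / 287.16 = 154.9 mol
n(Q) = 50400 / 173.94 = 289.8 mol
n/ν → R: 88.57, G: 154.9, Q: 96.60; R is limiting.
n(L) = (3/1) × 88.57 = 265.7 mol
mass = 265.7 × 92.50 = 24580 g

24600 g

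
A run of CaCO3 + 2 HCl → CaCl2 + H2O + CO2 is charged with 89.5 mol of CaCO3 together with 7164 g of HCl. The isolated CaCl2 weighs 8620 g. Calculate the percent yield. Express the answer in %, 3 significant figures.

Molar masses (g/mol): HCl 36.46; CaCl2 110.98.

86.8 %

n(CaCO3) = 89.50 mol
n(HCl) = 7164 / 36.46 = 196.5 mol
n/ν → CaCO3: 89.50, HCl: 98.25; CaCO3 is limiting.
theoretical n(CaCl2) = (1/1) × 89.50 = 89.50 mol → 9933 g
% yield = 8620 / 9933 × 100 = 86.78 %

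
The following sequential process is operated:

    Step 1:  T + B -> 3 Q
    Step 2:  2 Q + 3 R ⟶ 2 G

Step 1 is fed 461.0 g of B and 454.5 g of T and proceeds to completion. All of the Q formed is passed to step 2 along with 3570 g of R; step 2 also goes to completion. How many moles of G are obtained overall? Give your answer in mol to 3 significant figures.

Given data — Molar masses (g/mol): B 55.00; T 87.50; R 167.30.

Step 1:
n(B) = 461.0 / 55.00 = 8.382 mol
n(T) = 454.5 / 87.50 = 5.194 mol
n/ν for B = 8.382/1 = 8.382
n/ν for T = 5.194/1 = 5.194
Smallest n/ν is T → limiting reagent.
n(Q) produced = (3/1) × 5.194 = 15.58 mol
Step 2:
n(Q) available = 15.58 mol
n(R) = 3570 / 167.30 = 21.34 mol
n/ν for Q = 15.58/2 = 7.790
n/ν for R = 21.34/3 = 7.113
Smallest n/ν is R → limiting reagent.
n(G) = (2/3) × 21.34 = 14.23 mol

14.2 mol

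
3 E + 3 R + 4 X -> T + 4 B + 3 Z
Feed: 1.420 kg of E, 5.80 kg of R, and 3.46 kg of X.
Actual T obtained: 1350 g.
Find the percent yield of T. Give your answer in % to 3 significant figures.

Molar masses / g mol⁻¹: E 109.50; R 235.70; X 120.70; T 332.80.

93.8 %

n(E) = 1.420×1000 / 109.50 = 12.97 mol
n(R) = 5.800×1000 / 235.70 = 24.61 mol
n(X) = 3.460×1000 / 120.70 = 28.67 mol
n/ν for E = 12.97/3 = 4.323
n/ν for R = 24.61/3 = 8.203
n/ν for X = 28.67/4 = 7.168
Smallest n/ν is E → limiting reagent.
theoretical n(T) = (1/3) × 12.97 = 4.323 mol → 1439 g
% yield = 1350 / 1439 × 100 = 93.82 %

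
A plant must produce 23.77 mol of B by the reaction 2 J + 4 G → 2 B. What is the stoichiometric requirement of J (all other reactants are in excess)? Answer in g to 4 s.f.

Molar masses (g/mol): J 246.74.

5865 g

n(B) = 23.77 mol
n(J) = (2/2) × 23.77 = 23.77 mol
mass = 23.77 × 246.74 = 5865 g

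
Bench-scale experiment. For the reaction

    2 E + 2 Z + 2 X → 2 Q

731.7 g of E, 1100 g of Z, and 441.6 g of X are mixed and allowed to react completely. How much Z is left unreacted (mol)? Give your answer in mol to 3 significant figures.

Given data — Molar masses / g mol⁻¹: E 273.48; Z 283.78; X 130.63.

n(E) = 731.7 / 273.48 = 2.676 mol
n(Z) = 1100 / 283.78 = 3.876 mol
n(X) = 441.6 / 130.63 = 3.381 mol
n/ν for E = 2.676/2 = 1.338
n/ν for Z = 3.876/2 = 1.938
n/ν for X = 3.381/2 = 1.691
Smallest n/ν is E → limiting reagent.
Z consumed = (2/2) × 2.676 = 2.676 mol
Z remaining = 3.876 − 2.676 = 1.200 mol

1.20 mol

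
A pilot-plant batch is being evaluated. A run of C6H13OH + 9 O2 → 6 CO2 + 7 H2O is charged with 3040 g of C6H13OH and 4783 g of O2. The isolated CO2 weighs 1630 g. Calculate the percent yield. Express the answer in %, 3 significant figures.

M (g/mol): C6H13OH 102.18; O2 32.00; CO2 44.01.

n(C6H13OH) = 3040 / 102.18 = 29.75 mol
n(O2) = 4783 / 32.00 = 149.5 mol
n/ν for C6H13OH = 29.75/1 = 29.75
n/ν for O2 = 149.5/9 = 16.61
Smallest n/ν is O2 → limiting reagent.
theoretical n(CO2) = (6/9) × 149.5 = 99.67 mol → 4386 g
% yield = 1630 / 4386 × 100 = 37.16 %

37.2 %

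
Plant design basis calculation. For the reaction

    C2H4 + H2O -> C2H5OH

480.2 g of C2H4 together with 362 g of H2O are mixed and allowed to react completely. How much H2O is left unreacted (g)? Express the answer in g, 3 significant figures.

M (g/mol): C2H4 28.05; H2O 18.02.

n(C2H4) = 480.2 / 28.05 = 17.12 mol
n(H2O) = 362.0 / 18.02 = 20.09 mol
n/ν for C2H4 = 17.12/1 = 17.12
n/ν for H2O = 20.09/1 = 20.09
Smallest n/ν is C2H4 → limiting reagent.
H2O consumed = (1/1) × 17.12 = 17.12 mol
H2O remaining = 20.09 − 17.12 = 2.970 mol
mass = 2.970 × 18.02 = 53.52 g

53.5 g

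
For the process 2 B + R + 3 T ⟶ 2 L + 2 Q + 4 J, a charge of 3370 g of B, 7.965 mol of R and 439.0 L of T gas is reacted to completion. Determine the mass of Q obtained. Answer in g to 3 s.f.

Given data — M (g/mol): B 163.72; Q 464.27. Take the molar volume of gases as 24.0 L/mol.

n(B) = 3370 / 163.72 = 20.58 mol
n(R) = 7.965 mol
n(T) = 439.0 / 24.0 = 18.29 mol
n/ν → B: 10.29, R: 7.965, T: 6.097; T is limiting.
n(Q) = (2/3) × 18.29 = 12.19 mol
mass = 12.19 × 464.27 = 5659 g

5660 g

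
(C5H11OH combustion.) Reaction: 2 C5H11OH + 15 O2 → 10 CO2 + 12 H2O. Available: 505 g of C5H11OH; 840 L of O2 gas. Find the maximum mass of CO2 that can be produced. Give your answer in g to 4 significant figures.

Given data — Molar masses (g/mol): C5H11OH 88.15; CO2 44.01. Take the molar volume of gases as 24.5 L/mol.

1006 g

n(C5H11OH) = 505.0 / 88.15 = 5.729 mol
n(O2) = 840.0 / 24.5 = 34.29 mol
n/ν for C5H11OH = 5.729/2 = 2.865
n/ν for O2 = 34.29/15 = 2.286
Smallest n/ν is O2 → limiting reagent.
n(CO2) = (10/15) × 34.29 = 22.86 mol
mass = 22.86 × 44.01 = 1006 g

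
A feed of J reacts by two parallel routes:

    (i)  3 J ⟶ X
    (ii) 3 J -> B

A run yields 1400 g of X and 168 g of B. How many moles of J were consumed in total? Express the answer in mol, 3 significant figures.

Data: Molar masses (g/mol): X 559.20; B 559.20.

8.41 mol

n(X) = 1400 / 559.20 = 2.504 mol
n(B) = 168 / 559.20 = 0.3004 mol
n(J) via (i) = (3/1)×2.504 = 7.512 mol
n(J) via (ii) = (3/1)×0.3004 = 0.9012 mol
total n(J) = 7.512 + 0.9012 = 8.413 mol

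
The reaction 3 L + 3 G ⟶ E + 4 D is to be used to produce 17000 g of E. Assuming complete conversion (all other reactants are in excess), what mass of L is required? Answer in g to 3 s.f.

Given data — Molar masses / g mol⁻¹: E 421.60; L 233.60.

28300 g

n(E) = 17000 / 421.60 = 40.32 mol
n(L) = (3/1) × 40.32 = 121.0 mol
mass = 121.0 × 233.60 = 28270 g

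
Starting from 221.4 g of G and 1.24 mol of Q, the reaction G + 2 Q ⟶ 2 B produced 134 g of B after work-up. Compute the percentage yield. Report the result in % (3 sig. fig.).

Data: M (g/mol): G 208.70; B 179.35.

60.3 %

n(G) = 221.4 / 208.70 = 1.061 mol
n(Q) = 1.240 mol
n/ν for G = 1.061/1 = 1.061
n/ν for Q = 1.240/2 = 0.6200
Smallest n/ν is Q → limiting reagent.
theoretical n(B) = (2/2) × 1.240 = 1.240 mol → 222.4 g
% yield = 134 / 222.4 × 100 = 60.25 %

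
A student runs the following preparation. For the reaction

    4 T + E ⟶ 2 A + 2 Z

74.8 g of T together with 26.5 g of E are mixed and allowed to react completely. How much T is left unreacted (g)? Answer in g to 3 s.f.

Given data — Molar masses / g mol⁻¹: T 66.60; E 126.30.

18.9 g

n(T) = 74.80 / 66.60 = 1.123 mol
n(E) = 26.50 / 126.30 = 0.2098 mol
n/ν for T = 1.123/4 = 0.2808
n/ν for E = 0.2098/1 = 0.2098
Smallest n/ν is E → limiting reagent.
T consumed = (4/1) × 0.2098 = 0.8392 mol
T remaining = 1.123 − 0.8392 = 0.2838 mol
mass = 0.2838 × 66.60 = 18.90 g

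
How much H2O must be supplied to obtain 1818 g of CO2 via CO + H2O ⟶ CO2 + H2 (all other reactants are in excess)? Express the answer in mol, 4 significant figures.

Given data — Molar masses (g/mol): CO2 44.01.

n(CO2) = 1818 / 44.01 = 41.31 mol
n(H2O) = (1/1) × 41.31 = 41.31 mol

41.31 mol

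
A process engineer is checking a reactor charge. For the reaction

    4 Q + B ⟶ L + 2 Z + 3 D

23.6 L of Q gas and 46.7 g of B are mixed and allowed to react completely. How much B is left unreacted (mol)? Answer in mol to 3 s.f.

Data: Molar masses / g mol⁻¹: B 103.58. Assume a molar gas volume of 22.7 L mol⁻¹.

0.191 mol

n(Q) = 23.60 / 22.7 = 1.040 mol
n(B) = 46.70 / 103.58 = 0.4509 mol
n/ν → Q: 0.2600, B: 0.4509; Q is limiting.
B consumed = (1/4) × 1.040 = 0.2600 mol
B remaining = 0.4509 − 0.2600 = 0.1909 mol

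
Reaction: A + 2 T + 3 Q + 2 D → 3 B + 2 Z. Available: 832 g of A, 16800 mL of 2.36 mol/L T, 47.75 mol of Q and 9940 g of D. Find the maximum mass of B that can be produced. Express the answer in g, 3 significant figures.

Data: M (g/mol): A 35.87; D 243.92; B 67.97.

3250 g

n(A) = 832.0 / 35.87 = 23.19 mol
n(T) = 2.36 × 16800/1000 = 39.65 mol
n(Q) = 47.75 mol
n(D) = 9940 / 243.92 = 40.75 mol
n/ν for A = 23.19/1 = 23.19
n/ν for T = 39.65/2 = 19.83
n/ν for Q = 47.75/3 = 15.92
n/ν for D = 40.75/2 = 20.38
Smallest n/ν is Q → limiting reagent.
n(B) = (3/3) × 47.75 = 47.75 mol
mass = 47.75 × 67.97 = 3246 g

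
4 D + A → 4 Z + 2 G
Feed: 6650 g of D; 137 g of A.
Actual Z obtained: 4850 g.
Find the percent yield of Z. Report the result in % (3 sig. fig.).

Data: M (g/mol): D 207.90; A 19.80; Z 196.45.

89.2 %

n(D) = 6650 / 207.90 = 31.99 mol
n(A) = 137.0 / 19.80 = 6.919 mol
n/ν → D: 7.998, A: 6.919; A is limiting.
theoretical n(Z) = (4/1) × 6.919 = 27.68 mol → 5438 g
% yield = 4850 / 5438 × 100 = 89.19 %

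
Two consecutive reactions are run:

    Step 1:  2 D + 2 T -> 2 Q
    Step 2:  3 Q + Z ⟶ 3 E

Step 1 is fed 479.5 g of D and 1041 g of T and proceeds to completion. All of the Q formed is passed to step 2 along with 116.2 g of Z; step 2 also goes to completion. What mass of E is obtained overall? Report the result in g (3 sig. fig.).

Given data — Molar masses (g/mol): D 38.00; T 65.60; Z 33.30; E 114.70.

Step 1:
n(D) = 479.5 / 38.00 = 12.62 mol
n(T) = 1041 / 65.60 = 15.87 mol
n/ν for D = 12.62/2 = 6.310
n/ν for T = 15.87/2 = 7.935
Smallest n/ν is D → limiting reagent.
n(Q) produced = (2/2) × 12.62 = 12.62 mol
Step 2:
n(Q) available = 12.62 mol
n(Z) = 116.2 / 33.30 = 3.489 mol
n/ν for Q = 12.62/3 = 4.207
n/ν for Z = 3.489/1 = 3.489
Smallest n/ν is Z → limiting reagent.
n(E) = (3/1) × 3.489 = 10.47 mol
mass = 10.47 × 114.70 = 1201 g

1200 g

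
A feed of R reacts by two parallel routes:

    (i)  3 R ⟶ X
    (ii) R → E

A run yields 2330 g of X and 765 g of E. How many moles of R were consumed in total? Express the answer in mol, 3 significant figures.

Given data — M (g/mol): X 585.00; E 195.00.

15.9 mol

n(X) = 2330 / 585.00 = 3.983 mol
n(E) = 765 / 195.00 = 3.923 mol
n(R) via (i) = (3/1)×3.983 = 11.95 mol
n(R) via (ii) = (1/1)×3.923 = 3.923 mol
total n(R) = 11.95 + 3.923 = 15.87 mol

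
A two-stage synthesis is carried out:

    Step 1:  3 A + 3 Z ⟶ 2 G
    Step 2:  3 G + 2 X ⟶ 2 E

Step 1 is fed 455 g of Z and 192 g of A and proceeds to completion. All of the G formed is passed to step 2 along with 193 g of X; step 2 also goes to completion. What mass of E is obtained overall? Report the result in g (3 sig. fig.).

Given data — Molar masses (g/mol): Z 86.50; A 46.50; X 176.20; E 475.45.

Step 1:
n(Z) = 455.0 / 86.50 = 5.260 mol
n(A) = 192.0 / 46.50 = 4.129 mol
n/ν for Z = 5.260/3 = 1.753
n/ν for A = 4.129/3 = 1.376
Smallest n/ν is A → limiting reagent.
n(G) produced = (2/3) × 4.129 = 2.753 mol
Step 2:
n(G) available = 2.753 mol
n(X) = 193.0 / 176.20 = 1.095 mol
n/ν for G = 2.753/3 = 0.9177
n/ν for X = 1.095/2 = 0.5475
Smallest n/ν is X → limiting reagent.
n(E) = (2/2) × 1.095 = 1.095 mol
mass = 1.095 × 475.45 = 520.6 g

521 g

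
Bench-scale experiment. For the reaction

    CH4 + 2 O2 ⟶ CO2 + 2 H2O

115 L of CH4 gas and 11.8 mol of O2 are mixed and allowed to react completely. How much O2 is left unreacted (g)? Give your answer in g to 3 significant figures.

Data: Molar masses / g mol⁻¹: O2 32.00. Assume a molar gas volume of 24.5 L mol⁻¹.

n(CH4) = 115.0 / 24.5 = 4.694 mol
n(O2) = 11.80 mol
n/ν → CH4: 4.694, O2: 5.900; CH4 is limiting.
O2 consumed = (2/1) × 4.694 = 9.388 mol
O2 remaining = 11.80 − 9.388 = 2.412 mol
mass = 2.412 × 32.00 = 77.18 g

77.2 g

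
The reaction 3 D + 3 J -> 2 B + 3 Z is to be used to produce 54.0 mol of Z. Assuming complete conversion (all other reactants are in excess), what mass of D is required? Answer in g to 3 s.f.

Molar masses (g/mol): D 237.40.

n(Z) = 54.00 mol
n(D) = (3/3) × 54.00 = 54.00 mol
mass = 54.00 × 237.40 = 12820 g

12800 g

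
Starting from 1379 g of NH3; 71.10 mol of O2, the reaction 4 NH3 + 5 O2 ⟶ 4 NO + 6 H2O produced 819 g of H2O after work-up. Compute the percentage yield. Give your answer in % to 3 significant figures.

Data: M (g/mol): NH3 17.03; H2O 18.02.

n(NH3) = 1379 / 17.03 = 80.97 mol
n(O2) = 71.10 mol
n/ν for NH3 = 80.97/4 = 20.24
n/ν for O2 = 71.10/5 = 14.22
Smallest n/ν is O2 → limiting reagent.
theoretical n(H2O) = (6/5) × 71.10 = 85.32 mol → 1537 g
% yield = 819 / 1537 × 100 = 53.29 %

53.3 %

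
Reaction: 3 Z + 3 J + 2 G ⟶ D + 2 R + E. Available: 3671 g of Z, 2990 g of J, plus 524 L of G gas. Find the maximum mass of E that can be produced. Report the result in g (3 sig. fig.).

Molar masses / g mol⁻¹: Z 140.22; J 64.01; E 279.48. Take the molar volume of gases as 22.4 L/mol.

n(Z) = 3671 / 140.22 = 26.18 mol
n(J) = 2990 / 64.01 = 46.71 mol
n(G) = 524.0 / 22.4 = 23.39 mol
n/ν → Z: 8.727, J: 15.57, G: 11.70; Z is limiting.
n(E) = (1/3) × 26.18 = 8.727 mol
mass = 8.727 × 279.48 = 2439 g

2440 g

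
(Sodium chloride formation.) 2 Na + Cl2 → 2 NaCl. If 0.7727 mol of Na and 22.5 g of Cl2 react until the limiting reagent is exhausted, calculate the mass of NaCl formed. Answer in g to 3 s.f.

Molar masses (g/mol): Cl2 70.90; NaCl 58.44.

n(Na) = 0.7727 mol
n(Cl2) = 22.50 / 70.90 = 0.3173 mol
n/ν for Na = 0.7727/2 = 0.3864
n/ν for Cl2 = 0.3173/1 = 0.3173
Smallest n/ν is Cl2 → limiting reagent.
n(NaCl) = (2/1) × 0.3173 = 0.6346 mol
mass = 0.6346 × 58.44 = 37.09 g

37.1 g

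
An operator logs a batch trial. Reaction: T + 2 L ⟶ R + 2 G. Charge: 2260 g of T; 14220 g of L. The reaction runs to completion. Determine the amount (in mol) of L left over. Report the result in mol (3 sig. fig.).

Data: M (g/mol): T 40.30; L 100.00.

30.0 mol

n(T) = 2260 / 40.30 = 56.08 mol
n(L) = 14220 / 100.00 = 142.2 mol
n/ν → T: 56.08, L: 71.10; T is limiting.
L consumed = (2/1) × 56.08 = 112.2 mol
L remaining = 142.2 − 112.2 = 30.00 mol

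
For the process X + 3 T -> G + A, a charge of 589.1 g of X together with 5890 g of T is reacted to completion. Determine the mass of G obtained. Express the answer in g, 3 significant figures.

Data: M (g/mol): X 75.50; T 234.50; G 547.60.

4270 g

n(X) = 589.1 / 75.50 = 7.803 mol
n(T) = 5890 / 234.50 = 25.12 mol
n/ν → X: 7.803, T: 8.373; X is limiting.
n(G) = (1/1) × 7.803 = 7.803 mol
mass = 7.803 × 547.60 = 4273 g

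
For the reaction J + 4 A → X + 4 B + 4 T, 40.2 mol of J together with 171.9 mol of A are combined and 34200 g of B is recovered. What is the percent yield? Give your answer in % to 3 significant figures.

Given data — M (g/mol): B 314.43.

n(J) = 40.20 mol
n(A) = 171.9 mol
n/ν for J = 40.20/1 = 40.20
n/ν for A = 171.9/4 = 42.98
Smallest n/ν is J → limiting reagent.
theoretical n(B) = (4/1) × 40.20 = 160.8 mol → 50560 g
% yield = 34200 / 50560 × 100 = 67.64 %

67.6 %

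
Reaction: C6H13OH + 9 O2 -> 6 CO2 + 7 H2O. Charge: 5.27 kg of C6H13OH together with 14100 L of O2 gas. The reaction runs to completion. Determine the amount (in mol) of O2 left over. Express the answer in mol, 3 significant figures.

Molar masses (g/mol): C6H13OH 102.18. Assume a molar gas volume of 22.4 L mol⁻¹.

165 mol

n(C6H13OH) = 5.270×1000 / 102.18 = 51.58 mol
n(O2) = 14100 / 22.4 = 629.5 mol
n/ν for C6H13OH = 51.58/1 = 51.58
n/ν for O2 = 629.5/9 = 69.94
Smallest n/ν is C6H13OH → limiting reagent.
O2 consumed = (9/1) × 51.58 = 464.2 mol
O2 remaining = 629.5 − 464.2 = 165.3 mol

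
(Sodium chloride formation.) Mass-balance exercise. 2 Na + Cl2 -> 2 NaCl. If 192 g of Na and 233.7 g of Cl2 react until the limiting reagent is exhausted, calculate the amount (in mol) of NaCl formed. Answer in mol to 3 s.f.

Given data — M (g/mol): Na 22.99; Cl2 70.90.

n(Na) = 192.0 / 22.99 = 8.351 mol
n(Cl2) = 233.7 / 70.90 = 3.296 mol
n/ν → Na: 4.176, Cl2: 3.296; Cl2 is limiting.
n(NaCl) = (2/1) × 3.296 = 6.592 mol

6.59 mol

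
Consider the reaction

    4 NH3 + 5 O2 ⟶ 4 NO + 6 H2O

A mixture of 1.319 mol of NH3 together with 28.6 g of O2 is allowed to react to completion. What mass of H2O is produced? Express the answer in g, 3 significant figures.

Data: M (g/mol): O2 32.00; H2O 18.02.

n(NH3) = 1.319 mol
n(O2) = 28.60 / 32.00 = 0.8938 mol
n/ν for NH3 = 1.319/4 = 0.3298
n/ν for O2 = 0.8938/5 = 0.1788
Smallest n/ν is O2 → limiting reagent.
n(H2O) = (6/5) × 0.8938 = 1.073 mol
mass = 1.073 × 18.02 = 19.34 g

19.3 g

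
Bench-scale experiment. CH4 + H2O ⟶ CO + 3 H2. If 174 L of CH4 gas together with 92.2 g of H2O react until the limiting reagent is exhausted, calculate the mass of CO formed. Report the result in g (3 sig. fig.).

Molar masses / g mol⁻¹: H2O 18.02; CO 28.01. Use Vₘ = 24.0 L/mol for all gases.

n(CH4) = 174.0 / 24.0 = 7.250 mol
n(H2O) = 92.20 / 18.02 = 5.117 mol
n/ν for CH4 = 7.250/1 = 7.250
n/ν for H2O = 5.117/1 = 5.117
Smallest n/ν is H2O → limiting reagent.
n(CO) = (1/1) × 5.117 = 5.117 mol
mass = 5.117 × 28.01 = 143.3 g

143 g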